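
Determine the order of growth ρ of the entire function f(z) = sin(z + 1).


sin(w) is a linear combination of e^{iw} and e^{−iw} (or e^w, e^{−w} in the hyperbolic case), so |sin(w)| ≤ e^{|w|}. With w = z + 1, |w| ≤ 1|z| + 1 = 1r + 1 on |z| = r, giving M(r) ≤ e^{1r + 1}, so ρ ≤ 1. On a suitable ray (z = it for sin/cos; z = t for sinh/cosh, t real → ∞), |sin(z + 1)| grows like e^{1|t|}/2, so ρ ≥ 1. Hence ρ = 1.
Therefore ρ = 1.

Order ρ = 1.


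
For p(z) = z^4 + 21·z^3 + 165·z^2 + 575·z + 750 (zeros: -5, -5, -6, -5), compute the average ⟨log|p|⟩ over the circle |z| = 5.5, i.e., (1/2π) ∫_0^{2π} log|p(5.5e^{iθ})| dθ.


Zeros: -6, -5, -5, -5; r = 5.5.
Inside |z| < r: -5, -5, -5. Outside (|z| ≥ r): -6.
p(0) = 750, so log|p(0)| = log(750) = 6.6201.
Apply Jensen: I(r) = log|p(0)| + Σ_k log(r/|z_k|), summed over zeros inside |z| < r.
  log(r/|z_k|) for z_k = -5: log(5.5/5) = 0.0953
  log(r/|z_k|) for z_k = -5: log(5.5/5) = 0.0953
  log(r/|z_k|) for z_k = -5: log(5.5/5) = 0.0953
  Outside zeros (-6) contribute nothing to the Jensen sum.
Sum over inside zeros: 0.2859.
I(r) = log|p(0)| + (inside sum) = 6.6201 + 0.2859 = 6.9060.
Note: since some zeros are outside |z| ≤ r, the simplified n·log(r) form does NOT apply — only the inside zeros contribute.

I(r) ≈ 6.9060.


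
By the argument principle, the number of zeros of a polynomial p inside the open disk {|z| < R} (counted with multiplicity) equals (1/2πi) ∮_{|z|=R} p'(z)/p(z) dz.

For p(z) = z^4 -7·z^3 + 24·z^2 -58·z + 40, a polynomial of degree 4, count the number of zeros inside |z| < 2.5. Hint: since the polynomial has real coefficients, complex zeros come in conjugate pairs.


The zeros of p are: 1, (1 + 3i), (1 - 3i), 4.
Their magnitudes are: 1, 3.162, 3.162, 4.
Zeros with |z| < R = 2.5: 1.
Count = 1.
By the argument principle, (1/2πi) ∮_{|z|=R} p'(z)/p(z) dz equals exactly this count.

Number of zeros inside |z| < 2.5: 1.


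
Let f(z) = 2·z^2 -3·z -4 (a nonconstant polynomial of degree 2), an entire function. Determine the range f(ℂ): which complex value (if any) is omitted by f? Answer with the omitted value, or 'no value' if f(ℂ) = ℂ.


Little Picard bounds the complement of f(ℂ) to at most one point.
For every w ∈ ℂ, the equation p(z) − w = 0 is a nonconstant polynomial in z and hence has at least one root by the fundamental theorem of algebra. So p is surjective onto ℂ, omitting no value.

Omitted value: no value.


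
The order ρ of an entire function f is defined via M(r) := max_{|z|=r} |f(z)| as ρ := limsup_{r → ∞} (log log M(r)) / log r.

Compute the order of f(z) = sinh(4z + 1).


sinh(w) is a linear combination of e^{iw} and e^{−iw} (or e^w, e^{−w} in the hyperbolic case), so |sinh(w)| ≤ e^{|w|}. With w = 4z + 1, |w| ≤ 4|z| + 1 = 4r + 1 on |z| = r, giving M(r) ≤ e^{4r + 1}, so ρ ≤ 1. On a suitable ray (z = it for sin/cos; z = t for sinh/cosh, t real → ∞), |sinh(4z + 1)| grows like e^{4|t|}/2, so ρ ≥ 1. Hence ρ = 1.
Therefore ρ = 1.

Order ρ = 1.


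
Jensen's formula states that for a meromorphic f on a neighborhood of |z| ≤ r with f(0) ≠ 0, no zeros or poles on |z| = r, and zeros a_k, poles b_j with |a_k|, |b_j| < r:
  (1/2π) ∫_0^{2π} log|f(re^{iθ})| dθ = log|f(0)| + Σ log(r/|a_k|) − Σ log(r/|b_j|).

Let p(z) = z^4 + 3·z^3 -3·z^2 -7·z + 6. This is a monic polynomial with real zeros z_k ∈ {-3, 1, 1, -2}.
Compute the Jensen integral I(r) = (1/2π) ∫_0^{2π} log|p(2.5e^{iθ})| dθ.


Zeros: -3, -2, 1, 1; r = 2.5.
Inside |z| < r: -2, 1, 1. Outside (|z| ≥ r): -3.
p(0) = 6, so log|p(0)| = log(6) = 1.7918.
Apply Jensen: I(r) = log|p(0)| + Σ_k log(r/|z_k|), summed over zeros inside |z| < r.
  log(r/|z_k|) for z_k = 1: log(2.5/1) = 0.9163
  log(r/|z_k|) for z_k = 1: log(2.5/1) = 0.9163
  log(r/|z_k|) for z_k = -2: log(2.5/2) = 0.2231
  Outside zeros (-3) contribute nothing to the Jensen sum.
Sum over inside zeros: 2.0557.
I(r) = log|p(0)| + (inside sum) = 1.7918 + 2.0557 = 3.8475.
Note: since some zeros are outside |z| ≤ r, the simplified n·log(r) form does NOT apply — only the inside zeros contribute.

I(r) ≈ 3.8475.


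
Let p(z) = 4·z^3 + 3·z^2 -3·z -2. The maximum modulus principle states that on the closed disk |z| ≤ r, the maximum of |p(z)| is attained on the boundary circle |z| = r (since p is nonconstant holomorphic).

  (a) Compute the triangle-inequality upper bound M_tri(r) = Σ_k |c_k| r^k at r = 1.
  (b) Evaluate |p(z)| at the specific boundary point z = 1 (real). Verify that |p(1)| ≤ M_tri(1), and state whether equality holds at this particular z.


Coefficients: c_0 = -2, c_1 = -3, c_2 = 3, c_3 = 4. Radius r = 1.
Part (a). Triangle bound: M_tri(r) = Σ_k |c_k| r^k
  = |-2|·1^0 + |-3|·1^1 + |3|·1^2 + |4|·1^3
  = 2 + 3 + 3 + 4 = 12.
This bounds M(r) := max_{|z|=r} |p(z)| from above; equality holds iff all terms c_k z^k can be made to align in phase at a single z on |z|=r.
Part (b). At z = 1 (real, on the circle |z| = r):
  p(1) = (-2)·1^0 + (-3)·1^1 + (3)·1^2 + (4)·1^3 = 2.
  |p(1)| = 2.
Check: |p(1)| = 2 ≤ 12 = M_tri(1). ✓ Equality does not hold at z = 1 (the coefficients have mixed signs, so the terms do not all align in phase there).

M_tri(1) = 12; |p(1)| = 2; equality at z=1: no.


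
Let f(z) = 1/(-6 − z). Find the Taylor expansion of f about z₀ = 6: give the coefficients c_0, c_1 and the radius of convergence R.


Let w = z − z₀, so z = z₀ + w.
Then -6 − z = -6 − (z₀ + w) = (-6 − z₀) − w = -12 − w.
f(z) = 1/(-12 − w) = (1/(-12)) · 1/(1 − w/(-12)) = Σ_{n≥0} w^n / (-12)^(n+1).
So c_n = 1/(-12)^(n+1):
  c_0 = 1/(-12)^1 = -1/12.
  c_1 = 1/(-12)^2 = 1/144.
The series is valid for |w/d| < 1, i.e. |z − z₀| < |d|.
Radius of convergence: R = |-6 − z₀| = |-12| = 12 (distance from z₀ to the singularity z = -6).

c_0 = -1/12, c_1 = 1/144; R = 12.


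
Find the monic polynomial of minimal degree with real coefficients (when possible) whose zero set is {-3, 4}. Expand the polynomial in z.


The polynomial is p(z) = ∏_{α ∈ S} (z − α), where S = {-3, 4}.
Expanding the product yields: p(z) = z^2 -z -12.
The resulting polynomial has degree 2 and real coefficients as required.

p(z) = z^2 -z -12.


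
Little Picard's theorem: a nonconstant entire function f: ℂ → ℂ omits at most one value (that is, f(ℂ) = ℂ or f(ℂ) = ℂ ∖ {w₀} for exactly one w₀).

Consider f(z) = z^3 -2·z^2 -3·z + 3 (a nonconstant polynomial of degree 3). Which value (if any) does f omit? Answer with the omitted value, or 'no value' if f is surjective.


Little Picard bounds the complement of f(ℂ) to at most one point.
For every w ∈ ℂ, the equation p(z) − w = 0 is a nonconstant polynomial in z and hence has at least one root by the fundamental theorem of algebra. So p is surjective onto ℂ, omitting no value.

Omitted value: no value.


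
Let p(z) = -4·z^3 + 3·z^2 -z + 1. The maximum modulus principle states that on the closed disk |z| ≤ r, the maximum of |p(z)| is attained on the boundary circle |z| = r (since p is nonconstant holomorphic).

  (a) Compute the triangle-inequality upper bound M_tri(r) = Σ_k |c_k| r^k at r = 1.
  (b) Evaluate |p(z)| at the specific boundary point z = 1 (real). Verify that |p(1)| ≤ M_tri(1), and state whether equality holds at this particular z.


Coefficients: c_0 = 1, c_1 = -1, c_2 = 3, c_3 = -4. Radius r = 1.
Part (a). Triangle bound: M_tri(r) = Σ_k |c_k| r^k
  = |1|·1^0 + |-1|·1^1 + |3|·1^2 + |-4|·1^3
  = 1 + 1 + 3 + 4 = 9.
This bounds M(r) := max_{|z|=r} |p(z)| from above; equality holds iff all terms c_k z^k can be made to align in phase at a single z on |z|=r.
Part (b). At z = 1 (real, on the circle |z| = r):
  p(1) = (1)·1^0 + (-1)·1^1 + (3)·1^2 + (-4)·1^3 = -1.
  |p(1)| = 1.
Check: |p(1)| = 1 ≤ 9 = M_tri(1). ✓ Equality does not hold at z = 1 (the coefficients have mixed signs, so the terms do not all align in phase there).

M_tri(1) = 9; |p(1)| = 1; equality at z=1: no.


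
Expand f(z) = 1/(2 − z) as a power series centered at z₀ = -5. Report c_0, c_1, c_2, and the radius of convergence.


Let w = z − z₀, so z = z₀ + w.
Then 2 − z = 2 − (z₀ + w) = (2 − z₀) − w = 7 − w.
f(z) = 1/(7 − w) = (1/(7)) · 1/(1 − w/(7)) = Σ_{n≥0} w^n / (7)^(n+1).
So c_n = 1/(7)^(n+1):
  c_0 = 1/(7)^1 = 1/7.
  c_1 = 1/(7)^2 = 1/49.
  c_2 = 1/(7)^3 = 1/343.
The series is valid for |w/d| < 1, i.e. |z − z₀| < |d|.
Radius of convergence: R = |2 − z₀| = |7| = 7 (distance from z₀ to the singularity z = 2).

c_0 = 1/7, c_1 = 1/49, c_2 = 1/343; R = 7.


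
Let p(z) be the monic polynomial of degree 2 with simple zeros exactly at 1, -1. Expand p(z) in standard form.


The polynomial is p(z) = ∏_{α ∈ S} (z − α), where S = {1, -1}.
Expanding the product yields: p(z) = z^2 -1.
The resulting polynomial has degree 2 and real coefficients as required.

p(z) = z^2 -1.


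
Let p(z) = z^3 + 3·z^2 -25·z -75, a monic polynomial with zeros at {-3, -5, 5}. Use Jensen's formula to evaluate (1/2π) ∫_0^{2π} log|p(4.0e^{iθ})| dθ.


Zeros: -5, -3, 5; r = 4.0.
Inside |z| < r: -3. Outside (|z| ≥ r): -5, 5.
p(0) = -75, so log|p(0)| = log(75) = 4.3175.
Apply Jensen: I(r) = log|p(0)| + Σ_k log(r/|z_k|), summed over zeros inside |z| < r.
  log(r/|z_k|) for z_k = -3: log(4.0/3) = 0.2877
  Outside zeros (-5, 5) contribute nothing to the Jensen sum.
Sum over inside zeros: 0.2877.
I(r) = log|p(0)| + (inside sum) = 4.3175 + 0.2877 = 4.6052.
Note: since some zeros are outside |z| ≤ r, the simplified n·log(r) form does NOT apply — only the inside zeros contribute.

I(r) ≈ 4.6052.


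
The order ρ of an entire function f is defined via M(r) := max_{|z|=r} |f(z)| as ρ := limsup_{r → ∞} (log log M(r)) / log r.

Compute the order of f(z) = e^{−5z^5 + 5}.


|e^{−5z^5 + 5}| = e^{Re(-5·z^5) + 5} ≤ e^{5|z|^5 + 5} = e^{5r^5 + 5} on |z| = r, so ρ ≤ 5. Choosing z on |z|=r so that -5·z^5 is real positive (always possible by picking arg z appropriately) gives |f(z)| = e^{5r^5 + 5}, matching the bound. The additive constant 5 does not affect log log M(r) ~ 5·log r. Hence ρ = 5.
Therefore ρ = 5.

Order ρ = 5.


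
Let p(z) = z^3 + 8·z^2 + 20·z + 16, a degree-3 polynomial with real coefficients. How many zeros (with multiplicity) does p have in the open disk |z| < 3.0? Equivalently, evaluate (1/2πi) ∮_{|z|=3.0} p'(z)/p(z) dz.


The zeros of p are: -2, -2, -4.
Their magnitudes are: 2, 2, 4.
Zeros with |z| < R = 3.0: -2, -2.
Count = 2.
By the argument principle, (1/2πi) ∮_{|z|=R} p'(z)/p(z) dz equals exactly this count.

Number of zeros inside |z| < 3.0: 2.


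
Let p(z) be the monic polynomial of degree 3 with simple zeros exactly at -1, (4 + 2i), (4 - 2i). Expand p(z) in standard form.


The polynomial is p(z) = ∏_{α ∈ S} (z − α), where S = {-1, (4 + 2i), (4 - 2i)}.
Expanding the product yields: p(z) = z^3 -7·z^2 + 12·z + 20.
Note conjugate pairs combine to real quadratics: (z − (4+2i))(z − (4−2i)) = z² − 8z + 20.
The resulting polynomial has degree 3 and real coefficients as required.

p(z) = z^3 -7·z^2 + 12·z + 20.


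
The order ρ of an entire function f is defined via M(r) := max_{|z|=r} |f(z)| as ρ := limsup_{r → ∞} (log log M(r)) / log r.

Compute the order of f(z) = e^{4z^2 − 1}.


|e^{4z^2 − 1}| = e^{Re(4·z^2) + -1} ≤ e^{4|z|^2 + -1} = e^{4r^2 + -1} on |z| = r, so ρ ≤ 2. Choosing z on |z|=r so that 4·z^2 is real positive (always possible by picking arg z appropriately) gives |f(z)| = e^{4r^2 + -1}, matching the bound. The additive constant -1 does not affect log log M(r) ~ 2·log r. Hence ρ = 2.
Therefore ρ = 2.

Order ρ = 2.


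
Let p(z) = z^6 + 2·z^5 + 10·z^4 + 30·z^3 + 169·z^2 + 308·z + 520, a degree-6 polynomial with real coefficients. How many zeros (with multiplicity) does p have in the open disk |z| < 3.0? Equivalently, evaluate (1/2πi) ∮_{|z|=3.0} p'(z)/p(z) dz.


The zeros of p are: (-2 + 2i), (-2 - 2i), (2 + 3i), (2 - 3i), (-1 + 2i), (-1 - 2i).
Their magnitudes are: 2.828, 2.828, 3.606, 3.606, 2.236, 2.236.
Zeros with |z| < R = 3.0: (-2 + 2i), (-2 - 2i), (-1 + 2i), (-1 - 2i).
Count = 4.
By the argument principle, (1/2πi) ∮_{|z|=R} p'(z)/p(z) dz equals exactly this count.

Number of zeros inside |z| < 3.0: 4.


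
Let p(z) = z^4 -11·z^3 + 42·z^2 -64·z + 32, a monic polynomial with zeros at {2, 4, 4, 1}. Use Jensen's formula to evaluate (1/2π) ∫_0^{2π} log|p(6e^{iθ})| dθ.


Zeros: 1, 2, 4, 4; r = 6.
Inside |z| < r: 1, 2, 4, 4. Outside (|z| ≥ r): ∅.
p(0) = 32, so log|p(0)| = log(32) = 3.4657.
Apply Jensen: I(r) = log|p(0)| + Σ_k log(r/|z_k|), summed over zeros inside |z| < r.
  log(r/|z_k|) for z_k = 2: log(6/2) = 1.0986
  log(r/|z_k|) for z_k = 4: log(6/4) = 0.4055
  log(r/|z_k|) for z_k = 4: log(6/4) = 0.4055
  log(r/|z_k|) for z_k = 1: log(6/1) = 1.7918
Sum over inside zeros: 3.7013.
I(r) = log|p(0)| + (inside sum) = 3.4657 + 3.7013 = 7.1670.
Closed form (all zeros inside, monic): I(r) = n·log(r) = 4·log(6) = 7.1670. ✓

I(r) ≈ 7.1670.


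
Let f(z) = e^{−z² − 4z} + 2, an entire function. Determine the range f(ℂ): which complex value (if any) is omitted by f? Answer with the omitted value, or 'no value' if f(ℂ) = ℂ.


Little Picard bounds the complement of f(ℂ) to at most one point.
The exponent g(z) = −z² − 4z is a nonconstant polynomial, hence surjective onto ℂ. So e^{g(z)} takes every value in {e^w : w ∈ ℂ} = ℂ ∖ {0}. Adding 2 shifts the range to ℂ ∖ {2}. f omits exactly 2.

Omitted value: 2.


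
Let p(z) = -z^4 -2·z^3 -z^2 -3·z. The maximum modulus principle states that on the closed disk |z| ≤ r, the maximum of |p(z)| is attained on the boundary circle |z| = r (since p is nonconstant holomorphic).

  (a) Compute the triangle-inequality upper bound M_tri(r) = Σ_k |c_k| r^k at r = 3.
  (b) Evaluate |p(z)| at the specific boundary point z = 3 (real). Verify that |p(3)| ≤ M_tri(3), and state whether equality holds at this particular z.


Coefficients: c_0 = 0, c_1 = -3, c_2 = -1, c_3 = -2, c_4 = -1. Radius r = 3.
Part (a). Triangle bound: M_tri(r) = Σ_k |c_k| r^k
  = |0|·3^0 + |-3|·3^1 + |-1|·3^2 + |-2|·3^3 + |-1|·3^4
  = 0 + 9 + 9 + 54 + 81 = 153.
This bounds M(r) := max_{|z|=r} |p(z)| from above; equality holds iff all terms c_k z^k can be made to align in phase at a single z on |z|=r.
Part (b). At z = 3 (real, on the circle |z| = r):
  p(3) = (0)·3^0 + (-3)·3^1 + (-1)·3^2 + (-2)·3^3 + (-1)·3^4 = -153.
  |p(3)| = 153.
Since all nonzero coefficients share the same sign, |p(3)| = 153 = M_tri(3); the triangle bound is attained at z = 3, so in fact M(r) = 153.

M_tri(3) = 153; |p(3)| = 153; equality at z=3: yes.


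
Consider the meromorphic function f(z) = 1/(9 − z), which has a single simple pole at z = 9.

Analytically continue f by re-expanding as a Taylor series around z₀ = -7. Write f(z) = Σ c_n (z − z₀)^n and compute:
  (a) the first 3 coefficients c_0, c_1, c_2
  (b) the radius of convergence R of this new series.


Let w = z − z₀, so z = z₀ + w.
Then 9 − z = 9 − (z₀ + w) = (9 − z₀) − w = 16 − w.
f(z) = 1/(16 − w) = (1/(16)) · 1/(1 − w/(16)) = Σ_{n≥0} w^n / (16)^(n+1).
So c_n = 1/(16)^(n+1):
  c_0 = 1/(16)^1 = 1/16.
  c_1 = 1/(16)^2 = 1/256.
  c_2 = 1/(16)^3 = 1/4096.
The series is valid for |w/d| < 1, i.e. |z − z₀| < |d|.
Radius of convergence: R = |9 − z₀| = |16| = 16 (distance from z₀ to the singularity z = 9).

c_0 = 1/16, c_1 = 1/256, c_2 = 1/4096; R = 16.


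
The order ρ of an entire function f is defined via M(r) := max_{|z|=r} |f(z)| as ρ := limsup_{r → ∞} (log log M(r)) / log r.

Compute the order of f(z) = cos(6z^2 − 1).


Write cos(w) = (e^{iw} ± e^{−iw})/(2 or 2i), so |cos(w)| ≤ e^{|w|}. With w = 6z^2 − 1, |w| ≤ 6r^2 + 1 on |z|=r, giving M(r) ≤ e^{6r^2 + 1} and ρ ≤ 2. For the lower bound, choose z on |z|=r with 6z^2 purely imaginary of modulus 6r^2; then |cos(6z^2 − 1)| grows like e^{6r^2}/2, so ρ ≥ 2. Hence ρ = 2.
Therefore ρ = 2.

Order ρ = 2.


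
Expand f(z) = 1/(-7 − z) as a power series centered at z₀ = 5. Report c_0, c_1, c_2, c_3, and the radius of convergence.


Let w = z − z₀, so z = z₀ + w.
Then -7 − z = -7 − (z₀ + w) = (-7 − z₀) − w = -12 − w.
f(z) = 1/(-12 − w) = (1/(-12)) · 1/(1 − w/(-12)) = Σ_{n≥0} w^n / (-12)^(n+1).
So c_n = 1/(-12)^(n+1):
  c_0 = 1/(-12)^1 = -1/12.
  c_1 = 1/(-12)^2 = 1/144.
  c_2 = 1/(-12)^3 = -1/1728.
  c_3 = 1/(-12)^4 = 1/20736.
The series is valid for |w/d| < 1, i.e. |z − z₀| < |d|.
Radius of convergence: R = |-7 − z₀| = |-12| = 12 (distance from z₀ to the singularity z = -7).

c_0 = -1/12, c_1 = 1/144, c_2 = -1/1728, c_3 = 1/20736; R = 12.


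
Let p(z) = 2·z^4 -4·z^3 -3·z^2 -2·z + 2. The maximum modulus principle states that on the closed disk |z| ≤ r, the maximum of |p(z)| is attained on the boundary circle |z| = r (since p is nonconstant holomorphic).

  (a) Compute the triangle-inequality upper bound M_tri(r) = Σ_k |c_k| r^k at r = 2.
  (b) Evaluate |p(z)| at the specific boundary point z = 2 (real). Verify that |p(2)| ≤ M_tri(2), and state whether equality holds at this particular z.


Coefficients: c_0 = 2, c_1 = -2, c_2 = -3, c_3 = -4, c_4 = 2. Radius r = 2.
Part (a). Triangle bound: M_tri(r) = Σ_k |c_k| r^k
  = |2|·2^0 + |-2|·2^1 + |-3|·2^2 + |-4|·2^3 + |2|·2^4
  = 2 + 4 + 12 + 32 + 32 = 82.
This bounds M(r) := max_{|z|=r} |p(z)| from above; equality holds iff all terms c_k z^k can be made to align in phase at a single z on |z|=r.
Part (b). At z = 2 (real, on the circle |z| = r):
  p(2) = (2)·2^0 + (-2)·2^1 + (-3)·2^2 + (-4)·2^3 + (2)·2^4 = -14.
  |p(2)| = 14.
Check: |p(2)| = 14 ≤ 82 = M_tri(2). ✓ Equality does not hold at z = 2 (the coefficients have mixed signs, so the terms do not all align in phase there).

M_tri(2) = 82; |p(2)| = 14; equality at z=2: no.


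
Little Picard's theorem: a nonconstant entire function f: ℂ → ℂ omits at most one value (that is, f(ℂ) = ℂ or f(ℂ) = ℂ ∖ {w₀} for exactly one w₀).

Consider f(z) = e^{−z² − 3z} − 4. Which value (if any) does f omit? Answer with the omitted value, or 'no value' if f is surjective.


Little Picard bounds the complement of f(ℂ) to at most one point.
The exponent g(z) = −z² − 3z is a nonconstant polynomial, hence surjective onto ℂ. So e^{g(z)} takes every value in {e^w : w ∈ ℂ} = ℂ ∖ {0}. Adding -4 shifts the range to ℂ ∖ {-4}. f omits exactly -4.

Omitted value: -4.


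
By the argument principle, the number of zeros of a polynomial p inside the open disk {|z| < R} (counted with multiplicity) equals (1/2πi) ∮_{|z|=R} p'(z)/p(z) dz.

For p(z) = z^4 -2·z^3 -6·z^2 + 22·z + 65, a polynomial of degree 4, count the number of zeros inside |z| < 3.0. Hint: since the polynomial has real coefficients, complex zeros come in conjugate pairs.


The zeros of p are: (-2 + 1i), (-2 - 1i), (3 + 2i), (3 - 2i).
Their magnitudes are: 2.236, 2.236, 3.606, 3.606.
Zeros with |z| < R = 3.0: (-2 + 1i), (-2 - 1i).
Count = 2.
By the argument principle, (1/2πi) ∮_{|z|=R} p'(z)/p(z) dz equals exactly this count.

Number of zeros inside |z| < 3.0: 2.


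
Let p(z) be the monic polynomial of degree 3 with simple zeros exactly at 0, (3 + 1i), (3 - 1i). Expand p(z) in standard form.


The polynomial is p(z) = ∏_{α ∈ S} (z − α), where S = {0, (3 + 1i), (3 - 1i)}.
Expanding the product yields: p(z) = z^3 -6·z^2 + 10·z.
Note conjugate pairs combine to real quadratics: (z − (3+1i))(z − (3−1i)) = z² − 6z + 10.
The resulting polynomial has degree 3 and real coefficients as required.

p(z) = z^3 -6·z^2 + 10·z.


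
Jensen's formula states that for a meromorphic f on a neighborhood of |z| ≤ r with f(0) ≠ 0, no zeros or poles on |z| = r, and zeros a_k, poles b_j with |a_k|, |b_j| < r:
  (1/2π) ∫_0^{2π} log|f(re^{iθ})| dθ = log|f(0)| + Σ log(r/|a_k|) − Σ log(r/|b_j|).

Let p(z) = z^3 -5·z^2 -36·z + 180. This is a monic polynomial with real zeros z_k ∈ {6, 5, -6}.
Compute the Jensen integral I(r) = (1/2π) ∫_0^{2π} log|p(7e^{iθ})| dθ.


Zeros: -6, 5, 6; r = 7.
Inside |z| < r: -6, 5, 6. Outside (|z| ≥ r): ∅.
p(0) = 180, so log|p(0)| = log(180) = 5.1930.
Apply Jensen: I(r) = log|p(0)| + Σ_k log(r/|z_k|), summed over zeros inside |z| < r.
  log(r/|z_k|) for z_k = 6: log(7/6) = 0.1542
  log(r/|z_k|) for z_k = 5: log(7/5) = 0.3365
  log(r/|z_k|) for z_k = -6: log(7/6) = 0.1542
Sum over inside zeros: 0.6448.
I(r) = log|p(0)| + (inside sum) = 5.1930 + 0.6448 = 5.8377.
Closed form (all zeros inside, monic): I(r) = n·log(r) = 3·log(7) = 5.8377. ✓

I(r) ≈ 5.8377.


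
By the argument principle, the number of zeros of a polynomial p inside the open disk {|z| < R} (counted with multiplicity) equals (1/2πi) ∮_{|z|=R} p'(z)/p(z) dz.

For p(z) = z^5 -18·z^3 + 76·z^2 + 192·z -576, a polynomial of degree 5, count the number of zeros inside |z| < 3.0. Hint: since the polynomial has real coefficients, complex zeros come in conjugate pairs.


The zeros of p are: 2, (3 + 3i), (3 - 3i), -4, -4.
Their magnitudes are: 2, 4.243, 4.243, 4, 4.
Zeros with |z| < R = 3.0: 2.
Count = 1.
By the argument principle, (1/2πi) ∮_{|z|=R} p'(z)/p(z) dz equals exactly this count.

Number of zeros inside |z| < 3.0: 1.


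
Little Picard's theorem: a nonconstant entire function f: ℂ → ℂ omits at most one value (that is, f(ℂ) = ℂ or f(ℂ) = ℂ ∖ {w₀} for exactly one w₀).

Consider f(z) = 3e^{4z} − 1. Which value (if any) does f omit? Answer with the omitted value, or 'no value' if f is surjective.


Little Picard bounds the complement of f(ℂ) to at most one point.
e^{4z} is never zero on ℂ, so 3·e^{4z} takes every value in ℂ ∖ {0}. Adding -1 shifts the range to ℂ ∖ {-1}. Thus f omits exactly the value -1.

Omitted value: -1.


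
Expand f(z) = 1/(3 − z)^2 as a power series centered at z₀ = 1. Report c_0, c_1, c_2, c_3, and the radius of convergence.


Let w = z − z₀, so z = z₀ + w.
Then 3 − z = 3 − (z₀ + w) = (3 − z₀) − w = 2 − w.
f(z) = 1/(2 − w)^2 = (1/(2)^2) · (1 − w/(2))^{−2}.
By the binomial series (1−u)^{−2} = Σ_{n≥0} C(n+1, 1) u^n for |u|<1, with u = w/(2):
  c_n = C(n+1, 1) / (2)^(n+2).
  c_0 = 1/(2)^2 = 1/4.
  c_1 = 2/(2)^3 = 1/4.
  c_2 = 3/(2)^4 = 3/16.
  c_3 = 4/(2)^5 = 1/8.
The series is valid for |w/d| < 1, i.e. |z − z₀| < |d|.
Radius of convergence: R = |3 − z₀| = |2| = 2 (distance from z₀ to the singularity z = 3).

c_0 = 1/4, c_1 = 1/4, c_2 = 3/16, c_3 = 1/8; R = 2.


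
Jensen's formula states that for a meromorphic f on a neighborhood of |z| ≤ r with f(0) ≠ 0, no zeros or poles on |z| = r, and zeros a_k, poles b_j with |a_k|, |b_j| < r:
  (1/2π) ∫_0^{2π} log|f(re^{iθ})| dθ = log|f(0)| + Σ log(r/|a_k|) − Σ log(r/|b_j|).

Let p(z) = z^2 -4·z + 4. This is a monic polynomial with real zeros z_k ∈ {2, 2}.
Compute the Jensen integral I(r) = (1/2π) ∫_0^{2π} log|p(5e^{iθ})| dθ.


Zeros: 2, 2; r = 5.
Inside |z| < r: 2, 2. Outside (|z| ≥ r): ∅.
p(0) = 4, so log|p(0)| = log(4) = 1.3863.
Apply Jensen: I(r) = log|p(0)| + Σ_k log(r/|z_k|), summed over zeros inside |z| < r.
  log(r/|z_k|) for z_k = 2: log(5/2) = 0.9163
  log(r/|z_k|) for z_k = 2: log(5/2) = 0.9163
Sum over inside zeros: 1.8326.
I(r) = log|p(0)| + (inside sum) = 1.3863 + 1.8326 = 3.2189.
Closed form (all zeros inside, monic): I(r) = n·log(r) = 2·log(5) = 3.2189. ✓

I(r) ≈ 3.2189.


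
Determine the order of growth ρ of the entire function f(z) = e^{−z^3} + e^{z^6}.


Each summand is entire of order 3 and 6 respectively (as in the single-exponential case). The order of a sum is at most the max of the orders, so ρ ≤ 6. For the lower bound: on |z|=r choose arg z so that 1z^6 is real positive; then |e^{1z^6}| = e^{1r^6} while |e^{-1z^3}| ≤ e^{1r^3} = o(e^{1r^6}). So |f| ≥ e^{1r^6}(1 − o(1)) and ρ ≥ 6. Hence ρ = max(3, 6) = 6.
Therefore ρ = 6.

Order ρ = 6.


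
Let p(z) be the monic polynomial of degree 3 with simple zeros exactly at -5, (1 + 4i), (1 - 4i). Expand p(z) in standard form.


The polynomial is p(z) = ∏_{α ∈ S} (z − α), where S = {-5, (1 + 4i), (1 - 4i)}.
Expanding the product yields: p(z) = z^3 + 3·z^2 + 7·z + 85.
Note conjugate pairs combine to real quadratics: (z − (1+4i))(z − (1−4i)) = z² − 2z + 17.
The resulting polynomial has degree 3 and real coefficients as required.

p(z) = z^3 + 3·z^2 + 7·z + 85.


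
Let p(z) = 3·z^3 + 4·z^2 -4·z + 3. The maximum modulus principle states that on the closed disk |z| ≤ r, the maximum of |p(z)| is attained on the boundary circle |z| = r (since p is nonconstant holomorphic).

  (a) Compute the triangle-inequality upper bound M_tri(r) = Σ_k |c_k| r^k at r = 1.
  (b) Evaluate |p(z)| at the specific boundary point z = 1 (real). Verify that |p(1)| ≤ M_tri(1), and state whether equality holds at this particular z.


Coefficients: c_0 = 3, c_1 = -4, c_2 = 4, c_3 = 3. Radius r = 1.
Part (a). Triangle bound: M_tri(r) = Σ_k |c_k| r^k
  = |3|·1^0 + |-4|·1^1 + |4|·1^2 + |3|·1^3
  = 3 + 4 + 4 + 3 = 14.
This bounds M(r) := max_{|z|=r} |p(z)| from above; equality holds iff all terms c_k z^k can be made to align in phase at a single z on |z|=r.
Part (b). At z = 1 (real, on the circle |z| = r):
  p(1) = (3)·1^0 + (-4)·1^1 + (4)·1^2 + (3)·1^3 = 6.
  |p(1)| = 6.
Check: |p(1)| = 6 ≤ 14 = M_tri(1). ✓ Equality does not hold at z = 1 (the coefficients have mixed signs, so the terms do not all align in phase there).

M_tri(1) = 14; |p(1)| = 6; equality at z=1: no.


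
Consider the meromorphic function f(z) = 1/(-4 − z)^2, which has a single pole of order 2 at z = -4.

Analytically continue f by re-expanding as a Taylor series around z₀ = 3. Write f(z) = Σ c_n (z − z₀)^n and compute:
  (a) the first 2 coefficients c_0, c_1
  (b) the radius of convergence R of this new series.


Let w = z − z₀, so z = z₀ + w.
Then -4 − z = -4 − (z₀ + w) = (-4 − z₀) − w = -7 − w.
f(z) = 1/(-7 − w)^2 = (1/(-7)^2) · (1 − w/(-7))^{−2}.
By the binomial series (1−u)^{−2} = Σ_{n≥0} C(n+1, 1) u^n for |u|<1, with u = w/(-7):
  c_n = C(n+1, 1) / (-7)^(n+2).
  c_0 = 1/(-7)^2 = 1/49.
  c_1 = 2/(-7)^3 = -2/343.
The series is valid for |w/d| < 1, i.e. |z − z₀| < |d|.
Radius of convergence: R = |-4 − z₀| = |-7| = 7 (distance from z₀ to the singularity z = -4).

c_0 = 1/49, c_1 = -2/343; R = 7.


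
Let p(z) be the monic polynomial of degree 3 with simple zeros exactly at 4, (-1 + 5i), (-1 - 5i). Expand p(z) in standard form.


The polynomial is p(z) = ∏_{α ∈ S} (z − α), where S = {4, (-1 + 5i), (-1 - 5i)}.
Expanding the product yields: p(z) = z^3 -2·z^2 + 18·z -104.
Note conjugate pairs combine to real quadratics: (z − (-1+5i))(z − (-1−5i)) = z² + 2z + 26.
The resulting polynomial has degree 3 and real coefficients as required.

p(z) = z^3 -2·z^2 + 18·z -104.


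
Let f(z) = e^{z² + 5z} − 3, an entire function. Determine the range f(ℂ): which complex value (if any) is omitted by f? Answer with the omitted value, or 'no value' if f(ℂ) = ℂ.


Little Picard bounds the complement of f(ℂ) to at most one point.
The exponent g(z) = z² + 5z is a nonconstant polynomial, hence surjective onto ℂ. So e^{g(z)} takes every value in {e^w : w ∈ ℂ} = ℂ ∖ {0}. Adding -3 shifts the range to ℂ ∖ {-3}. f omits exactly -3.

Omitted value: -3.


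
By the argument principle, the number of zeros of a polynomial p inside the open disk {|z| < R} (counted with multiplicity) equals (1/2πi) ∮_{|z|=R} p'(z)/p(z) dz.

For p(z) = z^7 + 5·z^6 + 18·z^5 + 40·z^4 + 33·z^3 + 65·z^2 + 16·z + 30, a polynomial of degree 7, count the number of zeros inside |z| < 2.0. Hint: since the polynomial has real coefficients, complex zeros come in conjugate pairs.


The zeros of p are: (0 + 1i), (0 - 1i), (0 + 1i), (0 - 1i), (-1 + 3i), (-1 - 3i), -3.
Their magnitudes are: 1, 1, 1, 1, 3.162, 3.162, 3.
Zeros with |z| < R = 2.0: (0 + 1i), (0 - 1i), (0 + 1i), (0 - 1i).
Count = 4.
By the argument principle, (1/2πi) ∮_{|z|=R} p'(z)/p(z) dz equals exactly this count.

Number of zeros inside |z| < 2.0: 4.


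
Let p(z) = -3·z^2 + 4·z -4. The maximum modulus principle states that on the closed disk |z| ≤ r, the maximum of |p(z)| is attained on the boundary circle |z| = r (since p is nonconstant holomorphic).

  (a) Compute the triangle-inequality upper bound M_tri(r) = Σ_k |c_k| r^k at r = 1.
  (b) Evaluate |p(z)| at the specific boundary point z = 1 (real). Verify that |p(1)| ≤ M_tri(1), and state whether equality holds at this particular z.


Coefficients: c_0 = -4, c_1 = 4, c_2 = -3. Radius r = 1.
Part (a). Triangle bound: M_tri(r) = Σ_k |c_k| r^k
  = |-4|·1^0 + |4|·1^1 + |-3|·1^2
  = 4 + 4 + 3 = 11.
This bounds M(r) := max_{|z|=r} |p(z)| from above; equality holds iff all terms c_k z^k can be made to align in phase at a single z on |z|=r.
Part (b). At z = 1 (real, on the circle |z| = r):
  p(1) = (-4)·1^0 + (4)·1^1 + (-3)·1^2 = -3.
  |p(1)| = 3.
Check: |p(1)| = 3 ≤ 11 = M_tri(1). ✓ Equality does not hold at z = 1 (the coefficients have mixed signs, so the terms do not all align in phase there).

M_tri(1) = 11; |p(1)| = 3; equality at z=1: no.


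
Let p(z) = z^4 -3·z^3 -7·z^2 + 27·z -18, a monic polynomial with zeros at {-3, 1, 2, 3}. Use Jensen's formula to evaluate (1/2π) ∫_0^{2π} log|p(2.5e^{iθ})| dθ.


Zeros: -3, 1, 2, 3; r = 2.5.
Inside |z| < r: 1, 2. Outside (|z| ≥ r): -3, 3.
p(0) = -18, so log|p(0)| = log(18) = 2.8904.
Apply Jensen: I(r) = log|p(0)| + Σ_k log(r/|z_k|), summed over zeros inside |z| < r.
  log(r/|z_k|) for z_k = 1: log(2.5/1) = 0.9163
  log(r/|z_k|) for z_k = 2: log(2.5/2) = 0.2231
  Outside zeros (-3, 3) contribute nothing to the Jensen sum.
Sum over inside zeros: 1.1394.
I(r) = log|p(0)| + (inside sum) = 2.8904 + 1.1394 = 4.0298.
Note: since some zeros are outside |z| ≤ r, the simplified n·log(r) form does NOT apply — only the inside zeros contribute.

I(r) ≈ 4.0298.


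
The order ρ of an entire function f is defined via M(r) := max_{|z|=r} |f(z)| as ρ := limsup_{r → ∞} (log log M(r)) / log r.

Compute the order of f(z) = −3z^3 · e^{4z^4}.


M(r) = max_{|z|=r} |-3|·|z|^3·|e^{4z^4}| = 3·r^3 · e^{4r^4} (the factors attain their maxima compatibly on |z|=r). Then log M(r) = log 3 + 3·log r + 4r^4, dominated by the last term, so log log M(r) ~ 4·log r. The polynomial factor -3z^3 contributes only a log r term and does not affect the order. ρ = 4.
Therefore ρ = 4.

Order ρ = 4.


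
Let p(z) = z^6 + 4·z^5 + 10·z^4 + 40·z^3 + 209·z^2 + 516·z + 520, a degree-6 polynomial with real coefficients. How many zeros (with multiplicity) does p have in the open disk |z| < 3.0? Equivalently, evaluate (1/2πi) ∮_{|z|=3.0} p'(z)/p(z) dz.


The zeros of p are: (-2 + 1i), (-2 - 1i), (-2 + 2i), (-2 - 2i), (2 + 3i), (2 - 3i).
Their magnitudes are: 2.236, 2.236, 2.828, 2.828, 3.606, 3.606.
Zeros with |z| < R = 3.0: (-2 + 1i), (-2 - 1i), (-2 + 2i), (-2 - 2i).
Count = 4.
By the argument principle, (1/2πi) ∮_{|z|=R} p'(z)/p(z) dz equals exactly this count.

Number of zeros inside |z| < 3.0: 4.


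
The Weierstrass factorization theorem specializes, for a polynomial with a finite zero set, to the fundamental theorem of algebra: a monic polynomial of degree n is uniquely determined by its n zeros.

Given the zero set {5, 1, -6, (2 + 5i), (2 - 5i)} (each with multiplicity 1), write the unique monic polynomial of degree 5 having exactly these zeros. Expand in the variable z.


The polynomial is p(z) = ∏_{α ∈ S} (z − α), where S = {5, 1, -6, (2 + 5i), (2 - 5i)}.
Expanding the product yields: p(z) = z^5 -4·z^4 -2·z^3 + 154·z^2 -1019·z + 870.
Note conjugate pairs combine to real quadratics: (z − (2+5i))(z − (2−5i)) = z² − 4z + 29.
The resulting polynomial has degree 5 and real coefficients as required.

p(z) = z^5 -4·z^4 -2·z^3 + 154·z^2 -1019·z + 870.


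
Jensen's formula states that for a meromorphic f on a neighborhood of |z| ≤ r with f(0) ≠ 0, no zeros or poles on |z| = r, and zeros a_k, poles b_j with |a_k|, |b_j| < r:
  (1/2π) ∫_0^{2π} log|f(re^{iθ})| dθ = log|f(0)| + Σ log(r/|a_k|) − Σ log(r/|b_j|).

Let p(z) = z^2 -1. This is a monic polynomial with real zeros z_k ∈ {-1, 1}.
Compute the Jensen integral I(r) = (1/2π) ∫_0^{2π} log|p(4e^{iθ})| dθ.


Zeros: -1, 1; r = 4.
Inside |z| < r: -1, 1. Outside (|z| ≥ r): ∅.
p(0) = -1, so log|p(0)| = log(1) = 0.0000.
Apply Jensen: I(r) = log|p(0)| + Σ_k log(r/|z_k|), summed over zeros inside |z| < r.
  log(r/|z_k|) for z_k = -1: log(4/1) = 1.3863
  log(r/|z_k|) for z_k = 1: log(4/1) = 1.3863
Sum over inside zeros: 2.7726.
I(r) = log|p(0)| + (inside sum) = 0.0000 + 2.7726 = 2.7726.
Closed form (all zeros inside, monic): I(r) = n·log(r) = 2·log(4) = 2.7726. ✓

I(r) ≈ 2.7726.


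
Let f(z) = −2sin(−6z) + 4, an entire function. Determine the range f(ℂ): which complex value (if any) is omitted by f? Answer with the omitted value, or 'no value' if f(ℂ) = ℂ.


Little Picard bounds the complement of f(ℂ) to at most one point.
sin is entire and surjective onto ℂ: for every w ∈ ℂ, sin(ζ) = w has a solution ζ ∈ ℂ (e.g., via the complex inverse arcsin). With ζ = −6z this gives z = ζ/(-6). Then -2·sin(−6z) takes every value in -2·ℂ = ℂ, and adding 4 is a bijection of ℂ. So f is surjective and omits no value. (Note: only on the real line is sin bounded by [−1, 1].)

Omitted value: no value.


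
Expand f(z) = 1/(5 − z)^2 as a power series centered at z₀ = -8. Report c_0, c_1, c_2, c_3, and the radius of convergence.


Let w = z − z₀, so z = z₀ + w.
Then 5 − z = 5 − (z₀ + w) = (5 − z₀) − w = 13 − w.
f(z) = 1/(13 − w)^2 = (1/(13)^2) · (1 − w/(13))^{−2}.
By the binomial series (1−u)^{−2} = Σ_{n≥0} C(n+1, 1) u^n for |u|<1, with u = w/(13):
  c_n = C(n+1, 1) / (13)^(n+2).
  c_0 = 1/(13)^2 = 1/169.
  c_1 = 2/(13)^3 = 2/2197.
  c_2 = 3/(13)^4 = 3/28561.
  c_3 = 4/(13)^5 = 4/371293.
The series is valid for |w/d| < 1, i.e. |z − z₀| < |d|.
Radius of convergence: R = |5 − z₀| = |13| = 13 (distance from z₀ to the singularity z = 5).

c_0 = 1/169, c_1 = 2/2197, c_2 = 3/28561, c_3 = 4/371293; R = 13.


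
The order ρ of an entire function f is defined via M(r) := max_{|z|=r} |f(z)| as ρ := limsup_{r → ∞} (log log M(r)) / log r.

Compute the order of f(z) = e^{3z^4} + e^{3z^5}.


Each summand is entire of order 4 and 5 respectively (as in the single-exponential case). The order of a sum is at most the max of the orders, so ρ ≤ 5. For the lower bound: on |z|=r choose arg z so that 3z^5 is real positive; then |e^{3z^5}| = e^{3r^5} while |e^{3z^4}| ≤ e^{3r^4} = o(e^{3r^5}). So |f| ≥ e^{3r^5}(1 − o(1)) and ρ ≥ 5. Hence ρ = max(4, 5) = 5.
Therefore ρ = 5.

Order ρ = 5.


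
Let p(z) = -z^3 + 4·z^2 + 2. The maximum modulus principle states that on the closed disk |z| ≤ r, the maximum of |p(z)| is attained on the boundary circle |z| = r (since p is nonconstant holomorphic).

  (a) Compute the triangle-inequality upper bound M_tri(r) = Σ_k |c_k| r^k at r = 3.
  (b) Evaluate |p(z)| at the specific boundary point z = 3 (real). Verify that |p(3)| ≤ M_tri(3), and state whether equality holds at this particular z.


Coefficients: c_0 = 2, c_1 = 0, c_2 = 4, c_3 = -1. Radius r = 3.
Part (a). Triangle bound: M_tri(r) = Σ_k |c_k| r^k
  = |2|·3^0 + |0|·3^1 + |4|·3^2 + |-1|·3^3
  = 2 + 0 + 36 + 27 = 65.
This bounds M(r) := max_{|z|=r} |p(z)| from above; equality holds iff all terms c_k z^k can be made to align in phase at a single z on |z|=r.
Part (b). At z = 3 (real, on the circle |z| = r):
  p(3) = (2)·3^0 + (0)·3^1 + (4)·3^2 + (-1)·3^3 = 11.
  |p(3)| = 11.
Check: |p(3)| = 11 ≤ 65 = M_tri(3). ✓ Equality does not hold at z = 3 (the coefficients have mixed signs, so the terms do not all align in phase there).

M_tri(3) = 65; |p(3)| = 11; equality at z=3: no.


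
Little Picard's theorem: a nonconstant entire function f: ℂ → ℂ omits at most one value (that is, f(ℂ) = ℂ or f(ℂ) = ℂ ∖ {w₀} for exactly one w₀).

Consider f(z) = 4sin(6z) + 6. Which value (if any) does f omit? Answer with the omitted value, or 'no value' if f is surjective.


Little Picard bounds the complement of f(ℂ) to at most one point.
sin is entire and surjective onto ℂ: for every w ∈ ℂ, sin(ζ) = w has a solution ζ ∈ ℂ (e.g., via the complex inverse arcsin). With ζ = 6z this gives z = ζ/(6). Then 4·sin(6z) takes every value in 4·ℂ = ℂ, and adding 6 is a bijection of ℂ. So f is surjective and omits no value. (Note: only on the real line is sin bounded by [−1, 1].)

Omitted value: no value.


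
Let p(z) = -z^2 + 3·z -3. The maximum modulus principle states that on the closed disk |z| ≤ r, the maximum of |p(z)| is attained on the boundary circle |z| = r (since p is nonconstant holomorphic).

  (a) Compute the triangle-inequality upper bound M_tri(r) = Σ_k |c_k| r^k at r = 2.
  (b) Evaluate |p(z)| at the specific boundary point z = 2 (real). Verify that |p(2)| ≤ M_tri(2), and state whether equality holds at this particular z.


Coefficients: c_0 = -3, c_1 = 3, c_2 = -1. Radius r = 2.
Part (a). Triangle bound: M_tri(r) = Σ_k |c_k| r^k
  = |-3|·2^0 + |3|·2^1 + |-1|·2^2
  = 3 + 6 + 4 = 13.
This bounds M(r) := max_{|z|=r} |p(z)| from above; equality holds iff all terms c_k z^k can be made to align in phase at a single z on |z|=r.
Part (b). At z = 2 (real, on the circle |z| = r):
  p(2) = (-3)·2^0 + (3)·2^1 + (-1)·2^2 = -1.
  |p(2)| = 1.
Check: |p(2)| = 1 ≤ 13 = M_tri(2). ✓ Equality does not hold at z = 2 (the coefficients have mixed signs, so the terms do not all align in phase there).

M_tri(2) = 13; |p(2)| = 1; equality at z=2: no.


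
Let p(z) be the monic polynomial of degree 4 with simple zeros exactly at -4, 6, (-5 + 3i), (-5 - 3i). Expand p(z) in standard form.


The polynomial is p(z) = ∏_{α ∈ S} (z − α), where S = {-4, 6, (-5 + 3i), (-5 - 3i)}.
Expanding the product yields: p(z) = z^4 + 8·z^3 -10·z^2 -308·z -816.
Note conjugate pairs combine to real quadratics: (z − (-5+3i))(z − (-5−3i)) = z² + 10z + 34.
The resulting polynomial has degree 4 and real coefficients as required.

p(z) = z^4 + 8·z^3 -10·z^2 -308·z -816.


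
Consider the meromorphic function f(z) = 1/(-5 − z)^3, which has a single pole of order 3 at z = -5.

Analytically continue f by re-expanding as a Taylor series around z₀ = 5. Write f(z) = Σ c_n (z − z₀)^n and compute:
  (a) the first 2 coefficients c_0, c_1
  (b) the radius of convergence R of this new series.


Let w = z − z₀, so z = z₀ + w.
Then -5 − z = -5 − (z₀ + w) = (-5 − z₀) − w = -10 − w.
f(z) = 1/(-10 − w)^3 = (1/(-10)^3) · (1 − w/(-10))^{−3}.
By the binomial series (1−u)^{−3} = Σ_{n≥0} C(n+2, 2) u^n for |u|<1, with u = w/(-10):
  c_n = C(n+2, 2) / (-10)^(n+3).
  c_0 = 1/(-10)^3 = -1/1000.
  c_1 = 3/(-10)^4 = 3/10000.
The series is valid for |w/d| < 1, i.e. |z − z₀| < |d|.
Radius of convergence: R = |-5 − z₀| = |-10| = 10 (distance from z₀ to the singularity z = -5).

c_0 = -1/1000, c_1 = 3/10000; R = 10.


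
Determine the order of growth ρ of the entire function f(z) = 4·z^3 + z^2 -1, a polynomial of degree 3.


|f(z)| ≤ Σ|c_k|·r^k = O(r^3) as r → ∞. Polynomial growth is O(e^{r^ε}) for every ε > 0 (since r^3/e^{r^ε} → 0), so ρ ≤ ε for all ε > 0, i.e. ρ = 0. Every nonconstant polynomial has order 0.
Therefore ρ = 0.

Order ρ = 0.


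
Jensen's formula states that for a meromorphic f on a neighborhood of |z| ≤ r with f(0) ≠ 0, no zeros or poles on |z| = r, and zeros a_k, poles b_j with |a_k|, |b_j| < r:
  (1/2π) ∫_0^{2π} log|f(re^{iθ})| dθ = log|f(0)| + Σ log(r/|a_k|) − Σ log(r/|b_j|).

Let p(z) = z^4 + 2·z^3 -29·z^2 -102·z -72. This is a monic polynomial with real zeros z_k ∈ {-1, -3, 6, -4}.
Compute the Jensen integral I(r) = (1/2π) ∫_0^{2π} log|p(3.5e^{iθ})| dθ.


Zeros: -4, -3, -1, 6; r = 3.5.
Inside |z| < r: -3, -1. Outside (|z| ≥ r): -4, 6.
p(0) = -72, so log|p(0)| = log(72) = 4.2767.
Apply Jensen: I(r) = log|p(0)| + Σ_k log(r/|z_k|), summed over zeros inside |z| < r.
  log(r/|z_k|) for z_k = -1: log(3.5/1) = 1.2528
  log(r/|z_k|) for z_k = -3: log(3.5/3) = 0.1542
  Outside zeros (-4, 6) contribute nothing to the Jensen sum.
Sum over inside zeros: 1.4069.
I(r) = log|p(0)| + (inside sum) = 4.2767 + 1.4069 = 5.6836.
Note: since some zeros are outside |z| ≤ r, the simplified n·log(r) form does NOT apply — only the inside zeros contribute.

I(r) ≈ 5.6836.
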